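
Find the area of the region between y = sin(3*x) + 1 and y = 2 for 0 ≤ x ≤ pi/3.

On [0, pi/3], (sin(3*x) + 1) - (2) = sin(3*x) - 1 is ≤ 0 throughout, so the area is a single integral of |sin(3*x) - 1|.
∫[0,pi/3] (sin(3*x) - 1) dx = 2/3 - pi/3; the area of that piece is -2/3 + pi/3.

-2/3 + pi/3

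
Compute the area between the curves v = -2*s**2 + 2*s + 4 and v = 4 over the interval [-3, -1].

On [-3, -1], (-2*s**2 + 2*s + 4) - (4) = -2*s**2 + 2*s is ≤ 0 throughout, so the area is a single integral of |-2*s**2 + 2*s|.
∫[-3,-1] (-2*s**2 + 2*s) ds = -76/3; the area of that piece is 76/3.

76/3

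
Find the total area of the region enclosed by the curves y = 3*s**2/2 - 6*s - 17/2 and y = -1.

Set the curves equal: 3*s**2/2 - 6*s - 17/2 = -1, so 3*s**2/2 - 6*s - 15/2 = 0, which factors as 3*(s - 5)*(s + 1)/2 = 0. The curves meet at s = -1, 5.
On [-1, 5], y = -1 is on top; that piece has area ∫[-1,5] (-(3*s**2/2 - 6*s - 15/2)) ds = 54.

54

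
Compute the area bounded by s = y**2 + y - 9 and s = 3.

343/6

Both boundary curves give s as a function of y, so integrate with respect to y. Setting them equal: y**2 + y - 12 = 0, i.e. (y - 3)*(y + 4) = 0, so they meet at y = -4, 3.
For y in [-4, 3], s = y**2 + y - 9 is on the left; area = ∫[-4,3] (-(y**2 + y - 12)) dy = 343/6.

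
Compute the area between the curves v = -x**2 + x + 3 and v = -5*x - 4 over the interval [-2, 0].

The difference (-x**2 + x + 3) - (-5*x - 4) = -x**2 + 6*x + 7 changes sign at x = -1 inside [-2, 0], so split the integral there.
∫[-2,-1] (-x**2 + 6*x + 7) dx = -13/3; the area of that piece is 13/3.
∫[-1,0] (-x**2 + 6*x + 7) dx = 11/3.
Total area = 13/3 + 11/3 = 8.

8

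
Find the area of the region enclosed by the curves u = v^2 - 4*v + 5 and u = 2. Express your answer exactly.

4/3

Both boundary curves give u as a function of v, so integrate with respect to v. Setting them equal: v^2 - 4*v + 3 = 0, i.e. (v - 3)*(v - 1) = 0, so they meet at v = 1, 3.
For v in [1, 3], u = v^2 - 4*v + 5 is on the left; area = ∫[1,3] (-(v^2 - 4*v + 3)) dv = 4/3.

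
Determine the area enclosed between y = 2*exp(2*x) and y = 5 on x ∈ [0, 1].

The difference (2*exp(2*x)) - (5) = 2*exp(2*x) - 5 changes sign at x = -log(2)/2 + log(5)/2 inside [0, 1], so split the integral there.
∫[0,-log(2)/2 + log(5)/2] (2*exp(2*x) - 5) dx = log(4*sqrt(10)/125) + 3/2; the area of that piece is -3/2 + log(25*sqrt(10)/8).
∫[-log(2)/2 + log(5)/2,1] (2*exp(2*x) - 5) dx = -15/2 - 5*log(2)/2 + 5*log(5)/2 + exp(2).
Total area = (-3/2 + log(25*sqrt(10)/8)) + (-15/2 - 5*log(2)/2 + 5*log(5)/2 + exp(2)) = -9 - 11*log(2)/2 + log(10)/2 + 9*log(5)/2 + exp(2).

-9 - 11*log(2)/2 + log(10)/2 + 9*log(5)/2 + exp(2)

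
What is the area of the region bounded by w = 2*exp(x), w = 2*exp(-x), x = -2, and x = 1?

The difference (2*exp(x)) - (2*exp(-x)) = 2*exp(x) - 2*exp(-x) changes sign at x = 0 inside [-2, 1], so split the integral there.
∫[-2,0] (2*exp(x) - 2*exp(-x)) dx = -2*exp(2) - 2*exp(-2) + 4; the area of that piece is -4 + 2*exp(-2) + 2*exp(2).
∫[0,1] (2*exp(x) - 2*exp(-x)) dx = -4 + 2*exp(-1) + 2*exp(1).
Total area = (-4 + 2*exp(-2) + 2*exp(2)) + (-4 + 2*exp(-1) + 2*exp(1)) = -8 + 2*exp(-2) + 2*exp(-1) + 2*exp(1) + 2*exp(2).

-8 + 2*exp(-2) + 2*exp(-1) + 2*exp(1) + 2*exp(2)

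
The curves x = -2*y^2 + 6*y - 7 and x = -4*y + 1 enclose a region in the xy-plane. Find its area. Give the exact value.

9

Both boundary curves give x as a function of y, so integrate with respect to y. Setting them equal: -2*y^2 + 10*y - 8 = 0, i.e. -2*(y - 4)*(y - 1) = 0, so they meet at y = 1, 4.
For y in [1, 4], x = -2*y^2 + 6*y - 7 is on the right; area = ∫[1,4] (-2*y^2 + 10*y - 8) dy = 9.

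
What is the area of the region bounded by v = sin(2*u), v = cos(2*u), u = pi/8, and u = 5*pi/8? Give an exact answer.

On [pi/8, 5*pi/8], (sin(2*u)) - (cos(2*u)) = sin(2*u) - cos(2*u) is ≥ 0 throughout, so the area is a single integral of |sin(2*u) - cos(2*u)|.
∫[pi/8,5*pi/8] (sin(2*u) - cos(2*u)) du = sqrt(2).

sqrt(2)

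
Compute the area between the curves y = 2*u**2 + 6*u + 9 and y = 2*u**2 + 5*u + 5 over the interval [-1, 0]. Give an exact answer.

On [-1, 0], (2*u**2 + 6*u + 9) - (2*u**2 + 5*u + 5) = u + 4 is ≥ 0 throughout, so the area is a single integral of |u + 4|.
∫[-1,0] (u + 4) du = 7/2.

7/2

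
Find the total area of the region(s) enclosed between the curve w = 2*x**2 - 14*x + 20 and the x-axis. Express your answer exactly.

The curve meets the x-axis where 2*x**2 - 14*x + 20 = 0, i.e. 2*(x - 5)*(x - 2) = 0, at x = 2, 5.
On [2, 5] the curve lies below the axis; ∫[2,5] (2*x**2 - 14*x + 20) dx = -9, giving area 9.

9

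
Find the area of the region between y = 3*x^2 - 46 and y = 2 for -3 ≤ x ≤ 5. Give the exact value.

The difference (3*x^2 - 46) - (2) = 3*x^2 - 48 changes sign at x = 4 inside [-3, 5], so split the integral there.
∫[-3,4] (3*x^2 - 48) dx = -245; the area of that piece is 245.
∫[4,5] (3*x^2 - 48) dx = 13.
Total area = 245 + 13 = 258.

258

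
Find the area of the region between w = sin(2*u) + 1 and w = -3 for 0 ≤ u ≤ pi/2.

On [0, pi/2], (sin(2*u) + 1) - (-3) = sin(2*u) + 4 is ≥ 0 throughout, so the area is a single integral of |sin(2*u) + 4|.
∫[0,pi/2] (sin(2*u) + 4) du = 1 + 2*pi.

1 + 2*pi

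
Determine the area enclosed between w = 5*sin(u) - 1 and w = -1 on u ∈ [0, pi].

On [0, pi], (5*sin(u) - 1) - (-1) = 5*sin(u) is ≥ 0 throughout, so the area is a single integral of |5*sin(u)|.
∫[0,pi] (5*sin(u)) du = 10.

10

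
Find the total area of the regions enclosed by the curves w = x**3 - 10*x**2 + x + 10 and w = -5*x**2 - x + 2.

Set the curves equal: x**3 - 10*x**2 + x + 10 = -5*x**2 - x + 2, so x**3 - 5*x**2 + 2*x + 8 = 0, which factors as (x - 4)*(x - 2)*(x + 1) = 0. The curves meet at x = -1, 2, 4.
On [-1, 2], w = x**3 - 10*x**2 + x + 10 is on top; that piece has area ∫[-1,2] (x**3 - 5*x**2 + 2*x + 8) dx = 63/4.
On [2, 4], w = -5*x**2 - x + 2 is on top; that piece has area ∫[2,4] (-(x**3 - 5*x**2 + 2*x + 8)) dx = 16/3.
Total enclosed area = 63/4 + 16/3 = 253/12.

253/12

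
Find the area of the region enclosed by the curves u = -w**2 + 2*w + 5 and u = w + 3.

9/2

Both boundary curves give u as a function of w, so integrate with respect to w. Setting them equal: -w**2 + w + 2 = 0, i.e. -(w - 2)*(w + 1) = 0, so they meet at w = -1, 2.
For w in [-1, 2], u = -w**2 + 2*w + 5 is on the right; area = ∫[-1,2] (-w**2 + w + 2) dw = 9/2.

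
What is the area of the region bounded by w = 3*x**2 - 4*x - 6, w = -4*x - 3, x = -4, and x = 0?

The difference (3*x**2 - 4*x - 6) - (-4*x - 3) = 3*x**2 - 3 changes sign at x = -1 inside [-4, 0], so split the integral there.
∫[-4,-1] (3*x**2 - 3) dx = 54.
∫[-1,0] (3*x**2 - 3) dx = -2; the area of that piece is 2.
Total area = 54 + 2 = 56.

56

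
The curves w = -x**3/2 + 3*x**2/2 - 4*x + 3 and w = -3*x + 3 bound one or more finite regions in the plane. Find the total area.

1/4

Set the curves equal: -x**3/2 + 3*x**2/2 - 4*x + 3 = -3*x + 3, so -x**3/2 + 3*x**2/2 - x = 0, which factors as -x*(x - 2)*(x - 1)/2 = 0. The curves meet at x = 0, 1, 2.
On [0, 1], w = -3*x + 3 is on top; that piece has area ∫[0,1] (-(-x**3/2 + 3*x**2/2 - x)) dx = 1/8.
On [1, 2], w = -x**3/2 + 3*x**2/2 - 4*x + 3 is on top; that piece has area ∫[1,2] (-x**3/2 + 3*x**2/2 - x) dx = 1/8.
Total enclosed area = 1/8 + 1/8 = 1/4.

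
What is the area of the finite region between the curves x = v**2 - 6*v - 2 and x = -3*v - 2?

Both boundary curves give x as a function of v, so integrate with respect to v. Setting them equal: v**2 - 3*v = 0, i.e. v*(v - 3) = 0, so they meet at v = 0, 3.
For v in [0, 3], x = v**2 - 6*v - 2 is on the left; area = ∫[0,3] (-(v**2 - 3*v)) dv = 9/2.

9/2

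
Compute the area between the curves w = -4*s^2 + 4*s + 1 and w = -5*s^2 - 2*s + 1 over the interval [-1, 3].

The difference (-4*s^2 + 4*s + 1) - (-5*s^2 - 2*s + 1) = s^2 + 6*s changes sign at s = 0 inside [-1, 3], so split the integral there.
∫[-1,0] (s^2 + 6*s) ds = -8/3; the area of that piece is 8/3.
∫[0,3] (s^2 + 6*s) ds = 36.
Total area = 8/3 + 36 = 116/3.

116/3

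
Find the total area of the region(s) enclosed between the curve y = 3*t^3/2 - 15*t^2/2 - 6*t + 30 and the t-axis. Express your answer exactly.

937/8

The curve meets the t-axis where 3*t^3/2 - 15*t^2/2 - 6*t + 30 = 0, i.e. 3*(t - 5)*(t - 2)*(t + 2)/2 = 0, at t = -2, 2, 5.
On [-2, 2] the curve lies above the axis; ∫[-2,2] (3*t^3/2 - 15*t^2/2 - 6*t + 30) dt = 80, giving area 80.
On [2, 5] the curve lies below the axis; ∫[2,5] (3*t^3/2 - 15*t^2/2 - 6*t + 30) dt = -297/8, giving area 297/8.
Total area = 80 + 297/8 = 937/8.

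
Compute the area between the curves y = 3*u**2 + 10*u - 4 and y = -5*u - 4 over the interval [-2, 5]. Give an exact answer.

The difference (3*u**2 + 10*u - 4) - (-5*u - 4) = 3*u**2 + 15*u changes sign at u = 0 inside [-2, 5], so split the integral there.
∫[-2,0] (3*u**2 + 15*u) du = -22; the area of that piece is 22.
∫[0,5] (3*u**2 + 15*u) du = 625/2.
Total area = 22 + 625/2 = 669/2.

669/2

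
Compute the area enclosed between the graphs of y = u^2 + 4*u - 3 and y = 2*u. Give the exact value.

32/3

Set the curves equal: u^2 + 4*u - 3 = 2*u, so u^2 + 2*u - 3 = 0, which factors as (u - 1)*(u + 3) = 0. The curves meet at u = -3, 1.
On [-3, 1], y = 2*u is on top; that piece has area ∫[-3,1] (-(u^2 + 2*u - 3)) du = 32/3.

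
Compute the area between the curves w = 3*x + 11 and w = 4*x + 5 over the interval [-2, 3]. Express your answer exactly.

55/2

On [-2, 3], (3*x + 11) - (4*x + 5) = -x + 6 is ≥ 0 throughout, so the area is a single integral of |-x + 6|.
∫[-2,3] (-x + 6) dx = 55/2.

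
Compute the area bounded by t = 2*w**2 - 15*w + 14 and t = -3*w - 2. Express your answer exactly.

Both boundary curves give t as a function of w, so integrate with respect to w. Setting them equal: 2*w**2 - 12*w + 16 = 0, i.e. 2*(w - 4)*(w - 2) = 0, so they meet at w = 2, 4.
For w in [2, 4], t = 2*w**2 - 15*w + 14 is on the left; area = ∫[2,4] (-(2*w**2 - 12*w + 16)) dw = 8/3.

8/3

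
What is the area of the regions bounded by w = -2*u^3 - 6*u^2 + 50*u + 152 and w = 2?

1048

Set the curves equal: -2*u^3 - 6*u^2 + 50*u + 152 = 2, so -2*u^3 - 6*u^2 + 50*u + 150 = 0, which factors as -2*(u - 5)*(u + 3)*(u + 5) = 0. The curves meet at u = -5, -3, 5.
On [-5, -3], w = 2 is on top; that piece has area ∫[-5,-3] (-(-2*u^3 - 6*u^2 + 50*u + 150)) du = 24.
On [-3, 5], w = -2*u^3 - 6*u^2 + 50*u + 152 is on top; that piece has area ∫[-3,5] (-2*u^3 - 6*u^2 + 50*u + 150) du = 1024.
Total enclosed area = 24 + 1024 = 1048.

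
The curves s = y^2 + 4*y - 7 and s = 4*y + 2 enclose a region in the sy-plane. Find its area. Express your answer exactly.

36

Both boundary curves give s as a function of y, so integrate with respect to y. Setting them equal: y^2 - 9 = 0, i.e. (y - 3)*(y + 3) = 0, so they meet at y = -3, 3.
For y in [-3, 3], s = y^2 + 4*y - 7 is on the left; area = ∫[-3,3] (-(y^2 - 9)) dy = 36.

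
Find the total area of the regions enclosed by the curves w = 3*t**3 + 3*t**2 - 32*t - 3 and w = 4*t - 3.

Set the curves equal: 3*t**3 + 3*t**2 - 32*t - 3 = 4*t - 3, so 3*t**3 + 3*t**2 - 36*t = 0, which factors as 3*t*(t - 3)*(t + 4) = 0. The curves meet at t = -4, 0, 3.
On [-4, 0], w = 3*t**3 + 3*t**2 - 32*t - 3 is on top; that piece has area ∫[-4,0] (3*t**3 + 3*t**2 - 36*t) dt = 160.
On [0, 3], w = 4*t - 3 is on top; that piece has area ∫[0,3] (-(3*t**3 + 3*t**2 - 36*t)) dt = 297/4.
Total enclosed area = 160 + 297/4 = 937/4.

937/4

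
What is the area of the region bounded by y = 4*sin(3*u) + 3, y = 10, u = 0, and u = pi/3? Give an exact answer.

-8/3 + 7*pi/3

On [0, pi/3], (4*sin(3*u) + 3) - (10) = 4*sin(3*u) - 7 is ≤ 0 throughout, so the area is a single integral of |4*sin(3*u) - 7|.
∫[0,pi/3] (4*sin(3*u) - 7) du = 8/3 - 7*pi/3; the area of that piece is -8/3 + 7*pi/3.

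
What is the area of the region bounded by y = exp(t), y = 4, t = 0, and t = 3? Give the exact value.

The difference (exp(t)) - (4) = exp(t) - 4 changes sign at t = log(4) inside [0, 3], so split the integral there.
∫[0,log(4)] (exp(t) - 4) dt = 3 - log(256); the area of that piece is -3 + log(256).
∫[log(4),3] (exp(t) - 4) dt = -16 + 8*log(2) + exp(3).
Total area = (-3 + log(256)) + (-16 + 8*log(2) + exp(3)) = -19 + 16*log(2) + exp(3).

-19 + 16*log(2) + exp(3)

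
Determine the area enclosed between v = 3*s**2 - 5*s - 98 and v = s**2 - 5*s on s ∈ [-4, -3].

On [-4, -3], (3*s**2 - 5*s - 98) - (s**2 - 5*s) = 2*s**2 - 98 is ≤ 0 throughout, so the area is a single integral of |2*s**2 - 98|.
∫[-4,-3] (2*s**2 - 98) ds = -220/3; the area of that piece is 220/3.

220/3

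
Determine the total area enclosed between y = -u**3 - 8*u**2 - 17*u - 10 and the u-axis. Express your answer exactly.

The curve meets the u-axis where -u**3 - 8*u**2 - 17*u - 10 = 0, i.e. -(u + 1)*(u + 2)*(u + 5) = 0, at u = -5, -2, -1.
On [-5, -2] the curve lies below the axis; ∫[-5,-2] (-u**3 - 8*u**2 - 17*u - 10) du = -45/4, giving area 45/4.
On [-2, -1] the curve lies above the axis; ∫[-2,-1] (-u**3 - 8*u**2 - 17*u - 10) du = 7/12, giving area 7/12.
Total area = 45/4 + 7/12 = 71/6.

71/6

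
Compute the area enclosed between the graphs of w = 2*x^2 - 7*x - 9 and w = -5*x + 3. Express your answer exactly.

125/3

Set the curves equal: 2*x^2 - 7*x - 9 = -5*x + 3, so 2*x^2 - 2*x - 12 = 0, which factors as 2*(x - 3)*(x + 2) = 0. The curves meet at x = -2, 3.
On [-2, 3], w = -5*x + 3 is on top; that piece has area ∫[-2,3] (-(2*x^2 - 2*x - 12)) dx = 125/3.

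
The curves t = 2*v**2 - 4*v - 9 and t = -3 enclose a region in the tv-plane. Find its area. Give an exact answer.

64/3

Both boundary curves give t as a function of v, so integrate with respect to v. Setting them equal: 2*v**2 - 4*v - 6 = 0, i.e. 2*(v - 3)*(v + 1) = 0, so they meet at v = -1, 3.
For v in [-1, 3], t = 2*v**2 - 4*v - 9 is on the left; area = ∫[-1,3] (-(2*v**2 - 4*v - 6)) dv = 64/3.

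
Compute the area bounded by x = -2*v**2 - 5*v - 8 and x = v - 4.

1/3

Both boundary curves give x as a function of v, so integrate with respect to v. Setting them equal: -2*v**2 - 6*v - 4 = 0, i.e. -2*(v + 1)*(v + 2) = 0, so they meet at v = -2, -1.
For v in [-2, -1], x = -2*v**2 - 5*v - 8 is on the right; area = ∫[-2,-1] (-2*v**2 - 6*v - 4) dv = 1/3.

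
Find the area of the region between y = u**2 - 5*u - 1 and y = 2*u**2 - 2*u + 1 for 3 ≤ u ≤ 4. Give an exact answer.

On [3, 4], (u**2 - 5*u - 1) - (2*u**2 - 2*u + 1) = -u**2 - 3*u - 2 is ≤ 0 throughout, so the area is a single integral of |-u**2 - 3*u - 2|.
∫[3,4] (-u**2 - 3*u - 2) du = -149/6; the area of that piece is 149/6.

149/6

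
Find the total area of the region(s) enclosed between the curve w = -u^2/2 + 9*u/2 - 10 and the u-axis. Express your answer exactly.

1/12

The curve meets the u-axis where -u^2/2 + 9*u/2 - 10 = 0, i.e. -(u - 5)*(u - 4)/2 = 0, at u = 4, 5.
On [4, 5] the curve lies above the axis; ∫[4,5] (-u^2/2 + 9*u/2 - 10) du = 1/12, giving area 1/12.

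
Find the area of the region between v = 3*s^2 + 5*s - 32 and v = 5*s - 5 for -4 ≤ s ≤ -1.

The difference (3*s^2 + 5*s - 32) - (5*s - 5) = 3*s^2 - 27 changes sign at s = -3 inside [-4, -1], so split the integral there.
∫[-4,-3] (3*s^2 - 27) ds = 10.
∫[-3,-1] (3*s^2 - 27) ds = -28; the area of that piece is 28.
Total area = 10 + 28 = 38.

38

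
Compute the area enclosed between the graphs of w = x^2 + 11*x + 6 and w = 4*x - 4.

Set the curves equal: x^2 + 11*x + 6 = 4*x - 4, so x^2 + 7*x + 10 = 0, which factors as (x + 2)*(x + 5) = 0. The curves meet at x = -5, -2.
On [-5, -2], w = 4*x - 4 is on top; that piece has area ∫[-5,-2] (-(x^2 + 7*x + 10)) dx = 9/2.

9/2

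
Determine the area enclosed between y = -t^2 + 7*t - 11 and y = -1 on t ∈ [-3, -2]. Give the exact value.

On [-3, -2], (-t^2 + 7*t - 11) - (-1) = -t^2 + 7*t - 10 is ≤ 0 throughout, so the area is a single integral of |-t^2 + 7*t - 10|.
∫[-3,-2] (-t^2 + 7*t - 10) dt = -203/6; the area of that piece is 203/6.

203/6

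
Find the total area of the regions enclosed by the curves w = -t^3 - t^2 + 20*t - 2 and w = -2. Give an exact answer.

2521/12

Set the curves equal: -t^3 - t^2 + 20*t - 2 = -2, so -t^3 - t^2 + 20*t = 0, which factors as -t*(t - 4)*(t + 5) = 0. The curves meet at t = -5, 0, 4.
On [-5, 0], w = -2 is on top; that piece has area ∫[-5,0] (-(-t^3 - t^2 + 20*t)) dt = 1625/12.
On [0, 4], w = -t^3 - t^2 + 20*t - 2 is on top; that piece has area ∫[0,4] (-t^3 - t^2 + 20*t) dt = 224/3.
Total enclosed area = 1625/12 + 224/3 = 2521/12.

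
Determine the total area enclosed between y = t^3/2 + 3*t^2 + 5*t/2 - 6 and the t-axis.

The curve meets the t-axis where t^3/2 + 3*t^2 + 5*t/2 - 6 = 0, i.e. (t - 1)*(t + 3)*(t + 4)/2 = 0, at t = -4, -3, 1.
On [-4, -3] the curve lies above the axis; ∫[-4,-3] (t^3/2 + 3*t^2 + 5*t/2 - 6) dt = 3/8, giving area 3/8.
On [-3, 1] the curve lies below the axis; ∫[-3,1] (t^3/2 + 3*t^2 + 5*t/2 - 6) dt = -16, giving area 16.
Total area = 3/8 + 16 = 131/8.

131/8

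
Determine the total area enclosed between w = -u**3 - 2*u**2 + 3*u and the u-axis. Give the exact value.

The curve meets the u-axis where -u**3 - 2*u**2 + 3*u = 0, i.e. -u*(u - 1)*(u + 3) = 0, at u = -3, 0, 1.
On [-3, 0] the curve lies below the axis; ∫[-3,0] (-u**3 - 2*u**2 + 3*u) du = -45/4, giving area 45/4.
On [0, 1] the curve lies above the axis; ∫[0,1] (-u**3 - 2*u**2 + 3*u) du = 7/12, giving area 7/12.
Total area = 45/4 + 7/12 = 71/6.

71/6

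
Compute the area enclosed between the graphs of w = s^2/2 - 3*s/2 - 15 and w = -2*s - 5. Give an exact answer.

Set the curves equal: s^2/2 - 3*s/2 - 15 = -2*s - 5, so s^2/2 + s/2 - 10 = 0, which factors as (s - 4)*(s + 5)/2 = 0. The curves meet at s = -5, 4.
On [-5, 4], w = -2*s - 5 is on top; that piece has area ∫[-5,4] (-(s^2/2 + s/2 - 10)) ds = 243/4.

243/4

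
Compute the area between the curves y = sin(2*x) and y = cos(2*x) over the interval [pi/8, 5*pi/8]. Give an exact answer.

On [pi/8, 5*pi/8], (sin(2*x)) - (cos(2*x)) = sin(2*x) - cos(2*x) is ≥ 0 throughout, so the area is a single integral of |sin(2*x) - cos(2*x)|.
∫[pi/8,5*pi/8] (sin(2*x) - cos(2*x)) dx = sqrt(2).

sqrt(2)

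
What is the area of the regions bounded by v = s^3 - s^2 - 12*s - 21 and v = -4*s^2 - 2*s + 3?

407/4

Set the curves equal: s^3 - s^2 - 12*s - 21 = -4*s^2 - 2*s + 3, so s^3 + 3*s^2 - 10*s - 24 = 0, which factors as (s - 3)*(s + 2)*(s + 4) = 0. The curves meet at s = -4, -2, 3.
On [-4, -2], v = s^3 - s^2 - 12*s - 21 is on top; that piece has area ∫[-4,-2] (s^3 + 3*s^2 - 10*s - 24) ds = 8.
On [-2, 3], v = -4*s^2 - 2*s + 3 is on top; that piece has area ∫[-2,3] (-(s^3 + 3*s^2 - 10*s - 24)) ds = 375/4.
Total enclosed area = 8 + 375/4 = 407/4.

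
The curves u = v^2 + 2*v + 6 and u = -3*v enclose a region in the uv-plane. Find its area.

Both boundary curves give u as a function of v, so integrate with respect to v. Setting them equal: v^2 + 5*v + 6 = 0, i.e. (v + 2)*(v + 3) = 0, so they meet at v = -3, -2.
For v in [-3, -2], u = v^2 + 2*v + 6 is on the left; area = ∫[-3,-2] (-(v^2 + 5*v + 6)) dv = 1/6.

1/6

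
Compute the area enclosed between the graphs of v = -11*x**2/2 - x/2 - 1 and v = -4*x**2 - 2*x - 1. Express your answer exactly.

Set the curves equal: -11*x**2/2 - x/2 - 1 = -4*x**2 - 2*x - 1, so -3*x**2/2 + 3*x/2 = 0, which factors as -3*x*(x - 1)/2 = 0. The curves meet at x = 0, 1.
On [0, 1], v = -11*x**2/2 - x/2 - 1 is on top; that piece has area ∫[0,1] (-3*x**2/2 + 3*x/2) dx = 1/4.

1/4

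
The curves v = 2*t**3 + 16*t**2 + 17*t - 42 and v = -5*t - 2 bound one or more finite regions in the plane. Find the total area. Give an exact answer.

Set the curves equal: 2*t**3 + 16*t**2 + 17*t - 42 = -5*t - 2, so 2*t**3 + 16*t**2 + 22*t - 40 = 0, which factors as 2*(t - 1)*(t + 4)*(t + 5) = 0. The curves meet at t = -5, -4, 1.
On [-5, -4], v = 2*t**3 + 16*t**2 + 17*t - 42 is on top; that piece has area ∫[-5,-4] (2*t**3 + 16*t**2 + 22*t - 40) dt = 11/6.
On [-4, 1], v = -5*t - 2 is on top; that piece has area ∫[-4,1] (-(2*t**3 + 16*t**2 + 22*t - 40)) dt = 875/6.
Total enclosed area = 11/6 + 875/6 = 443/3.

443/3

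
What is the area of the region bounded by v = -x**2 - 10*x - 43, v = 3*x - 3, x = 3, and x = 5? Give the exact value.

650/3

On [3, 5], (-x**2 - 10*x - 43) - (3*x - 3) = -x**2 - 13*x - 40 is ≤ 0 throughout, so the area is a single integral of |-x**2 - 13*x - 40|.
∫[3,5] (-x**2 - 13*x - 40) dx = -650/3; the area of that piece is 650/3.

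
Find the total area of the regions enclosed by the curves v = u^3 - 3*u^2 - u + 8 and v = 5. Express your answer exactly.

Set the curves equal: u^3 - 3*u^2 - u + 8 = 5, so u^3 - 3*u^2 - u + 3 = 0, which factors as (u - 3)*(u - 1)*(u + 1) = 0. The curves meet at u = -1, 1, 3.
On [-1, 1], v = u^3 - 3*u^2 - u + 8 is on top; that piece has area ∫[-1,1] (u^3 - 3*u^2 - u + 3) du = 4.
On [1, 3], v = 5 is on top; that piece has area ∫[1,3] (-(u^3 - 3*u^2 - u + 3)) du = 4.
Total enclosed area = 4 + 4 = 8.

8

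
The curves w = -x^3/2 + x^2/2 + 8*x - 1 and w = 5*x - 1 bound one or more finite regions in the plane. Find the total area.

253/24

Set the curves equal: -x^3/2 + x^2/2 + 8*x - 1 = 5*x - 1, so -x^3/2 + x^2/2 + 3*x = 0, which factors as -x*(x - 3)*(x + 2)/2 = 0. The curves meet at x = -2, 0, 3.
On [-2, 0], w = 5*x - 1 is on top; that piece has area ∫[-2,0] (-(-x^3/2 + x^2/2 + 3*x)) dx = 8/3.
On [0, 3], w = -x^3/2 + x^2/2 + 8*x - 1 is on top; that piece has area ∫[0,3] (-x^3/2 + x^2/2 + 3*x) dx = 63/8.
Total enclosed area = 8/3 + 63/8 = 253/24.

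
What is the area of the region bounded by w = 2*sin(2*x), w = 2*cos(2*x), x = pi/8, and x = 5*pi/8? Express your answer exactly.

On [pi/8, 5*pi/8], (2*sin(2*x)) - (2*cos(2*x)) = 2*sin(2*x) - 2*cos(2*x) is ≥ 0 throughout, so the area is a single integral of |2*sin(2*x) - 2*cos(2*x)|.
∫[pi/8,5*pi/8] (2*sin(2*x) - 2*cos(2*x)) dx = 2*sqrt(2).

2*sqrt(2)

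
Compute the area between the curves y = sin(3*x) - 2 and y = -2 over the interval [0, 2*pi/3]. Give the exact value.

The difference (sin(3*x) - 2) - (-2) = sin(3*x) changes sign at x = pi/3 inside [0, 2*pi/3], so split the integral there.
∫[0,pi/3] (sin(3*x)) dx = 2/3.
∫[pi/3,2*pi/3] (sin(3*x)) dx = -2/3; the area of that piece is 2/3.
Total area = 2/3 + 2/3 = 4/3.

4/3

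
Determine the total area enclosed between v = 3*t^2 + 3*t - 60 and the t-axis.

729/2

The curve meets the t-axis where 3*t^2 + 3*t - 60 = 0, i.e. 3*(t - 4)*(t + 5) = 0, at t = -5, 4.
On [-5, 4] the curve lies below the axis; ∫[-5,4] (3*t^2 + 3*t - 60) dt = -729/2, giving area 729/2.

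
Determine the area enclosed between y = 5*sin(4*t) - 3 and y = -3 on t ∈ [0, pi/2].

5

The difference (5*sin(4*t) - 3) - (-3) = 5*sin(4*t) changes sign at t = pi/4 inside [0, pi/2], so split the integral there.
∫[0,pi/4] (5*sin(4*t)) dt = 5/2.
∫[pi/4,pi/2] (5*sin(4*t)) dt = -5/2; the area of that piece is 5/2.
Total area = 5/2 + 5/2 = 5.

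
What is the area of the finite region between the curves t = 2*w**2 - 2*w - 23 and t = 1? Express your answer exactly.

343/3

Both boundary curves give t as a function of w, so integrate with respect to w. Setting them equal: 2*w**2 - 2*w - 24 = 0, i.e. 2*(w - 4)*(w + 3) = 0, so they meet at w = -3, 4.
For w in [-3, 4], t = 2*w**2 - 2*w - 23 is on the left; area = ∫[-3,4] (-(2*w**2 - 2*w - 24)) dw = 343/3.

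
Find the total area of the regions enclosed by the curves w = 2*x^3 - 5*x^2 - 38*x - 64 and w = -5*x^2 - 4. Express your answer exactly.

Set the curves equal: 2*x^3 - 5*x^2 - 38*x - 64 = -5*x^2 - 4, so 2*x^3 - 38*x - 60 = 0, which factors as 2*(x - 5)*(x + 2)*(x + 3) = 0. The curves meet at x = -3, -2, 5.
On [-3, -2], w = 2*x^3 - 5*x^2 - 38*x - 64 is on top; that piece has area ∫[-3,-2] (2*x^3 - 38*x - 60) dx = 5/2.
On [-2, 5], w = -5*x^2 - 4 is on top; that piece has area ∫[-2,5] (-(2*x^3 - 38*x - 60)) dx = 1029/2.
Total enclosed area = 5/2 + 1029/2 = 517.

517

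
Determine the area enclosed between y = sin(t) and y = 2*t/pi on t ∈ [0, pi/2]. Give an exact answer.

On [0, pi/2], (sin(t)) - (2*t/pi) = -2*t/pi + sin(t) is ≥ 0 throughout, so the area is a single integral of |-2*t/pi + sin(t)|.
∫[0,pi/2] (-2*t/pi + sin(t)) dt = 1 - pi/4.

1 - pi/4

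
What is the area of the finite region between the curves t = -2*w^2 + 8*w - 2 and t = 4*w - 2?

Both boundary curves give t as a function of w, so integrate with respect to w. Setting them equal: -2*w^2 + 4*w = 0, i.e. -2*w*(w - 2) = 0, so they meet at w = 0, 2.
For w in [0, 2], t = -2*w^2 + 8*w - 2 is on the right; area = ∫[0,2] (-2*w^2 + 4*w) dw = 8/3.

8/3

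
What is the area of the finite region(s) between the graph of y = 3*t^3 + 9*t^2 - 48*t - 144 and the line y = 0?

1551/2

The curve meets the t-axis where 3*t^3 + 9*t^2 - 48*t - 144 = 0, i.e. 3*(t - 4)*(t + 3)*(t + 4) = 0, at t = -4, -3, 4.
On [-4, -3] the curve lies above the axis; ∫[-4,-3] (3*t^3 + 9*t^2 - 48*t - 144) dt = 15/4, giving area 15/4.
On [-3, 4] the curve lies below the axis; ∫[-3,4] (3*t^3 + 9*t^2 - 48*t - 144) dt = -3087/4, giving area 3087/4.
Total area = 15/4 + 3087/4 = 1551/2.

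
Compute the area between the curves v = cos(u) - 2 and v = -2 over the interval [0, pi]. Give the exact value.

2

The difference (cos(u) - 2) - (-2) = cos(u) changes sign at u = pi/2 inside [0, pi], so split the integral there.
∫[0,pi/2] (cos(u)) du = 1.
∫[pi/2,pi] (cos(u)) du = -1; the area of that piece is 1.
Total area = 1 + 1 = 2.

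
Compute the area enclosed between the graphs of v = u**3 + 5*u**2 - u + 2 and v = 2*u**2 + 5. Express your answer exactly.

Set the curves equal: u**3 + 5*u**2 - u + 2 = 2*u**2 + 5, so u**3 + 3*u**2 - u - 3 = 0, which factors as (u - 1)*(u + 1)*(u + 3) = 0. The curves meet at u = -3, -1, 1.
On [-3, -1], v = u**3 + 5*u**2 - u + 2 is on top; that piece has area ∫[-3,-1] (u**3 + 3*u**2 - u - 3) du = 4.
On [-1, 1], v = 2*u**2 + 5 is on top; that piece has area ∫[-1,1] (-(u**3 + 3*u**2 - u - 3)) du = 4.
Total enclosed area = 4 + 4 = 8.

8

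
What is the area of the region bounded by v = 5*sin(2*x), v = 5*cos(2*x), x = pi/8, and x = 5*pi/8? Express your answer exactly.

On [pi/8, 5*pi/8], (5*sin(2*x)) - (5*cos(2*x)) = 5*sin(2*x) - 5*cos(2*x) is ≥ 0 throughout, so the area is a single integral of |5*sin(2*x) - 5*cos(2*x)|.
∫[pi/8,5*pi/8] (5*sin(2*x) - 5*cos(2*x)) dx = 5*sqrt(2).

5*sqrt(2)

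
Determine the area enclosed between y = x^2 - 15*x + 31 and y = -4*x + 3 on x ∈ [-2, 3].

745/6

On [-2, 3], (x^2 - 15*x + 31) - (-4*x + 3) = x^2 - 11*x + 28 is ≥ 0 throughout, so the area is a single integral of |x^2 - 11*x + 28|.
∫[-2,3] (x^2 - 11*x + 28) dx = 745/6.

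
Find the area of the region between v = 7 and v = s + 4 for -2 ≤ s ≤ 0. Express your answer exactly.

8

On [-2, 0], (7) - (s + 4) = -s + 3 is ≥ 0 throughout, so the area is a single integral of |-s + 3|.
∫[-2,0] (-s + 3) ds = 8.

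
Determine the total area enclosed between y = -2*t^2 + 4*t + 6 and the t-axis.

64/3

The curve meets the t-axis where -2*t^2 + 4*t + 6 = 0, i.e. -2*(t - 3)*(t + 1) = 0, at t = -1, 3.
On [-1, 3] the curve lies above the axis; ∫[-1,3] (-2*t^2 + 4*t + 6) dt = 64/3, giving area 64/3.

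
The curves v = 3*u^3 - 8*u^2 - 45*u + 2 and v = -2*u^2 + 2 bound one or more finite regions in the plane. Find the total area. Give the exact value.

863/2

Set the curves equal: 3*u^3 - 8*u^2 - 45*u + 2 = -2*u^2 + 2, so 3*u^3 - 6*u^2 - 45*u = 0, which factors as 3*u*(u - 5)*(u + 3) = 0. The curves meet at u = -3, 0, 5.
On [-3, 0], v = 3*u^3 - 8*u^2 - 45*u + 2 is on top; that piece has area ∫[-3,0] (3*u^3 - 6*u^2 - 45*u) du = 351/4.
On [0, 5], v = -2*u^2 + 2 is on top; that piece has area ∫[0,5] (-(3*u^3 - 6*u^2 - 45*u)) du = 1375/4.
Total enclosed area = 351/4 + 1375/4 = 863/2.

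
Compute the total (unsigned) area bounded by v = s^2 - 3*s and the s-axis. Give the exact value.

The curve meets the s-axis where s^2 - 3*s = 0, i.e. s*(s - 3) = 0, at s = 0, 3.
On [0, 3] the curve lies below the axis; ∫[0,3] (s^2 - 3*s) ds = -9/2, giving area 9/2.

9/2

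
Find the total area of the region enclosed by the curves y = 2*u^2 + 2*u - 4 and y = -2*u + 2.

64/3

Set the curves equal: 2*u^2 + 2*u - 4 = -2*u + 2, so 2*u^2 + 4*u - 6 = 0, which factors as 2*(u - 1)*(u + 3) = 0. The curves meet at u = -3, 1.
On [-3, 1], y = -2*u + 2 is on top; that piece has area ∫[-3,1] (-(2*u^2 + 4*u - 6)) du = 64/3.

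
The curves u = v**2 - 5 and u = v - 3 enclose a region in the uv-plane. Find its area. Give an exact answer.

9/2

Both boundary curves give u as a function of v, so integrate with respect to v. Setting them equal: v**2 - v - 2 = 0, i.e. (v - 2)*(v + 1) = 0, so they meet at v = -1, 2.
For v in [-1, 2], u = v**2 - 5 is on the left; area = ∫[-1,2] (-(v**2 - v - 2)) dv = 9/2.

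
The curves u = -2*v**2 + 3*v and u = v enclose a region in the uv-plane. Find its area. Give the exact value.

Both boundary curves give u as a function of v, so integrate with respect to v. Setting them equal: -2*v**2 + 2*v = 0, i.e. -2*v*(v - 1) = 0, so they meet at v = 0, 1.
For v in [0, 1], u = -2*v**2 + 3*v is on the right; area = ∫[0,1] (-2*v**2 + 2*v) dv = 1/3.

1/3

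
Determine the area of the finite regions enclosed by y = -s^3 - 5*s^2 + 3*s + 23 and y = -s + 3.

937/12

Set the curves equal: -s^3 - 5*s^2 + 3*s + 23 = -s + 3, so -s^3 - 5*s^2 + 4*s + 20 = 0, which factors as -(s - 2)*(s + 2)*(s + 5) = 0. The curves meet at s = -5, -2, 2.
On [-5, -2], y = -s + 3 is on top; that piece has area ∫[-5,-2] (-(-s^3 - 5*s^2 + 4*s + 20)) ds = 99/4.
On [-2, 2], y = -s^3 - 5*s^2 + 3*s + 23 is on top; that piece has area ∫[-2,2] (-s^3 - 5*s^2 + 4*s + 20) ds = 160/3.
Total enclosed area = 99/4 + 160/3 = 937/12.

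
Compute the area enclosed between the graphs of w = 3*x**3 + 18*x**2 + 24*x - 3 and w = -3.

Set the curves equal: 3*x**3 + 18*x**2 + 24*x - 3 = -3, so 3*x**3 + 18*x**2 + 24*x = 0, which factors as 3*x*(x + 2)*(x + 4) = 0. The curves meet at x = -4, -2, 0.
On [-4, -2], w = 3*x**3 + 18*x**2 + 24*x - 3 is on top; that piece has area ∫[-4,-2] (3*x**3 + 18*x**2 + 24*x) dx = 12.
On [-2, 0], w = -3 is on top; that piece has area ∫[-2,0] (-(3*x**3 + 18*x**2 + 24*x)) dx = 12.
Total enclosed area = 12 + 12 = 24.

24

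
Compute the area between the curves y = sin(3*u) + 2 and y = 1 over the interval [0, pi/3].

On [0, pi/3], (sin(3*u) + 2) - (1) = sin(3*u) + 1 is ≥ 0 throughout, so the area is a single integral of |sin(3*u) + 1|.
∫[0,pi/3] (sin(3*u) + 1) du = 2/3 + pi/3.

2/3 + pi/3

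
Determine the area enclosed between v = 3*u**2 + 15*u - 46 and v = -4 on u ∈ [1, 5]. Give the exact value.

The difference (3*u**2 + 15*u - 46) - (-4) = 3*u**2 + 15*u - 42 changes sign at u = 2 inside [1, 5], so split the integral there.
∫[1,2] (3*u**2 + 15*u - 42) du = -25/2; the area of that piece is 25/2.
∫[2,5] (3*u**2 + 15*u - 42) du = 297/2.
Total area = 25/2 + 297/2 = 161.

161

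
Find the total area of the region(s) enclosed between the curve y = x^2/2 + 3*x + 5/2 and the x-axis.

16/3

The curve meets the x-axis where x^2/2 + 3*x + 5/2 = 0, i.e. (x + 1)*(x + 5)/2 = 0, at x = -5, -1.
On [-5, -1] the curve lies below the axis; ∫[-5,-1] (x^2/2 + 3*x + 5/2) dx = -16/3, giving area 16/3.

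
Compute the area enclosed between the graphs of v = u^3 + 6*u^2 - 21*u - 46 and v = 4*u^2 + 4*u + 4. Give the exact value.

2459/6

Set the curves equal: u^3 + 6*u^2 - 21*u - 46 = 4*u^2 + 4*u + 4, so u^3 + 2*u^2 - 25*u - 50 = 0, which factors as (u - 5)*(u + 2)*(u + 5) = 0. The curves meet at u = -5, -2, 5.
On [-5, -2], v = u^3 + 6*u^2 - 21*u - 46 is on top; that piece has area ∫[-5,-2] (u^3 + 2*u^2 - 25*u - 50) du = 153/4.
On [-2, 5], v = 4*u^2 + 4*u + 4 is on top; that piece has area ∫[-2,5] (-(u^3 + 2*u^2 - 25*u - 50)) du = 4459/12.
Total enclosed area = 153/4 + 4459/12 = 2459/6.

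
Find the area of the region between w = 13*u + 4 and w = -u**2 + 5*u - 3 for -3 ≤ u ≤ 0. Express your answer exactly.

The difference (13*u + 4) - (-u**2 + 5*u - 3) = u**2 + 8*u + 7 changes sign at u = -1 inside [-3, 0], so split the integral there.
∫[-3,-1] (u**2 + 8*u + 7) du = -28/3; the area of that piece is 28/3.
∫[-1,0] (u**2 + 8*u + 7) du = 10/3.
Total area = 28/3 + 10/3 = 38/3.

38/3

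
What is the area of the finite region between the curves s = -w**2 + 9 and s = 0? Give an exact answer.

36

Both boundary curves give s as a function of w, so integrate with respect to w. Setting them equal: -w**2 + 9 = 0, i.e. -(w - 3)*(w + 3) = 0, so they meet at w = -3, 3.
For w in [-3, 3], s = -w**2 + 9 is on the right; area = ∫[-3,3] (-w**2 + 9) dw = 36.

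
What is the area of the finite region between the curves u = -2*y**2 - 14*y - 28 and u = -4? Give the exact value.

1/3

Both boundary curves give u as a function of y, so integrate with respect to y. Setting them equal: -2*y**2 - 14*y - 24 = 0, i.e. -2*(y + 3)*(y + 4) = 0, so they meet at y = -4, -3.
For y in [-4, -3], u = -2*y**2 - 14*y - 28 is on the right; area = ∫[-4,-3] (-2*y**2 - 14*y - 24) dy = 1/3.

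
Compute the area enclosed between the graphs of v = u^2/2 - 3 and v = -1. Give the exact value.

Set the curves equal: u^2/2 - 3 = -1, so u^2/2 - 2 = 0, which factors as (u - 2)*(u + 2)/2 = 0. The curves meet at u = -2, 2.
On [-2, 2], v = -1 is on top; that piece has area ∫[-2,2] (-(u^2/2 - 2)) du = 16/3.

16/3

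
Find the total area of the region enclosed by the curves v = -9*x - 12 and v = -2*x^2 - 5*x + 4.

Set the curves equal: -9*x - 12 = -2*x^2 - 5*x + 4, so 2*x^2 - 4*x - 16 = 0, which factors as 2*(x - 4)*(x + 2) = 0. The curves meet at x = -2, 4.
On [-2, 4], v = -2*x^2 - 5*x + 4 is on top; that piece has area ∫[-2,4] (-(2*x^2 - 4*x - 16)) dx = 72.

72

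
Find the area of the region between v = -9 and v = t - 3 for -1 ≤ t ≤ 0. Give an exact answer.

On [-1, 0], (-9) - (t - 3) = -t - 6 is ≤ 0 throughout, so the area is a single integral of |-t - 6|.
∫[-1,0] (-t - 6) dt = -11/2; the area of that piece is 11/2.

11/2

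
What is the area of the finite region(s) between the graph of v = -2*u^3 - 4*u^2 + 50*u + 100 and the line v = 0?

2459/3

The curve meets the u-axis where -2*u^3 - 4*u^2 + 50*u + 100 = 0, i.e. -2*(u - 5)*(u + 2)*(u + 5) = 0, at u = -5, -2, 5.
On [-5, -2] the curve lies below the axis; ∫[-5,-2] (-2*u^3 - 4*u^2 + 50*u + 100) du = -153/2, giving area 153/2.
On [-2, 5] the curve lies above the axis; ∫[-2,5] (-2*u^3 - 4*u^2 + 50*u + 100) du = 4459/6, giving area 4459/6.
Total area = 153/2 + 4459/6 = 2459/3.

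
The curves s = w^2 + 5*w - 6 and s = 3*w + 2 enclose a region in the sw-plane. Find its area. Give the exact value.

Both boundary curves give s as a function of w, so integrate with respect to w. Setting them equal: w^2 + 2*w - 8 = 0, i.e. (w - 2)*(w + 4) = 0, so they meet at w = -4, 2.
For w in [-4, 2], s = w^2 + 5*w - 6 is on the left; area = ∫[-4,2] (-(w^2 + 2*w - 8)) dw = 36.

36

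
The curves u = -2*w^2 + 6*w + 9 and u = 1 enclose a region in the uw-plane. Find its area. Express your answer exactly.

125/3

Both boundary curves give u as a function of w, so integrate with respect to w. Setting them equal: -2*w^2 + 6*w + 8 = 0, i.e. -2*(w - 4)*(w + 1) = 0, so they meet at w = -1, 4.
For w in [-1, 4], u = -2*w^2 + 6*w + 9 is on the right; area = ∫[-1,4] (-2*w^2 + 6*w + 8) dw = 125/3.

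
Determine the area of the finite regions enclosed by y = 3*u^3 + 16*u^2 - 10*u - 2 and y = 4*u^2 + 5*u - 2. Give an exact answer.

443/2

Set the curves equal: 3*u^3 + 16*u^2 - 10*u - 2 = 4*u^2 + 5*u - 2, so 3*u^3 + 12*u^2 - 15*u = 0, which factors as 3*u*(u - 1)*(u + 5) = 0. The curves meet at u = -5, 0, 1.
On [-5, 0], y = 3*u^3 + 16*u^2 - 10*u - 2 is on top; that piece has area ∫[-5,0] (3*u^3 + 12*u^2 - 15*u) du = 875/4.
On [0, 1], y = 4*u^2 + 5*u - 2 is on top; that piece has area ∫[0,1] (-(3*u^3 + 12*u^2 - 15*u)) du = 11/4.
Total enclosed area = 875/4 + 11/4 = 443/2.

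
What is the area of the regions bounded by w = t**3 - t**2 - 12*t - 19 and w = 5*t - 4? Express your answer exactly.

Set the curves equal: t**3 - t**2 - 12*t - 19 = 5*t - 4, so t**3 - t**2 - 17*t - 15 = 0, which factors as (t - 5)*(t + 1)*(t + 3) = 0. The curves meet at t = -3, -1, 5.
On [-3, -1], w = t**3 - t**2 - 12*t - 19 is on top; that piece has area ∫[-3,-1] (t**3 - t**2 - 17*t - 15) dt = 28/3.
On [-1, 5], w = 5*t - 4 is on top; that piece has area ∫[-1,5] (-(t**3 - t**2 - 17*t - 15)) dt = 180.
Total enclosed area = 28/3 + 180 = 568/3.

568/3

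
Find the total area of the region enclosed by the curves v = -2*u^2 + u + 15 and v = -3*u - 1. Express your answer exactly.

72

Set the curves equal: -2*u^2 + u + 15 = -3*u - 1, so -2*u^2 + 4*u + 16 = 0, which factors as -2*(u - 4)*(u + 2) = 0. The curves meet at u = -2, 4.
On [-2, 4], v = -2*u^2 + u + 15 is on top; that piece has area ∫[-2,4] (-2*u^2 + 4*u + 16) du = 72.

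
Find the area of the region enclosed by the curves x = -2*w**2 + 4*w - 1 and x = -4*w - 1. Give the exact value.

64/3

Both boundary curves give x as a function of w, so integrate with respect to w. Setting them equal: -2*w**2 + 8*w = 0, i.e. -2*w*(w - 4) = 0, so they meet at w = 0, 4.
For w in [0, 4], x = -2*w**2 + 4*w - 1 is on the right; area = ∫[0,4] (-2*w**2 + 8*w) dw = 64/3.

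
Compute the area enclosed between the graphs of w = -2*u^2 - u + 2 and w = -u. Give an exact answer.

8/3

Set the curves equal: -2*u^2 - u + 2 = -u, so -2*u^2 + 2 = 0, which factors as -2*(u - 1)*(u + 1) = 0. The curves meet at u = -1, 1.
On [-1, 1], w = -2*u^2 - u + 2 is on top; that piece has area ∫[-1,1] (-2*u^2 + 2) du = 8/3.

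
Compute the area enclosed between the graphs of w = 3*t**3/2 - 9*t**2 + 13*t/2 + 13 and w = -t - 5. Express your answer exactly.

Set the curves equal: 3*t**3/2 - 9*t**2 + 13*t/2 + 13 = -t - 5, so 3*t**3/2 - 9*t**2 + 15*t/2 + 18 = 0, which factors as 3*(t - 4)*(t - 3)*(t + 1)/2 = 0. The curves meet at t = -1, 3, 4.
On [-1, 3], w = 3*t**3/2 - 9*t**2 + 13*t/2 + 13 is on top; that piece has area ∫[-1,3] (3*t**3/2 - 9*t**2 + 15*t/2 + 18) dt = 48.
On [3, 4], w = -t - 5 is on top; that piece has area ∫[3,4] (-(3*t**3/2 - 9*t**2 + 15*t/2 + 18)) dt = 9/8.
Total enclosed area = 48 + 9/8 = 393/8.

393/8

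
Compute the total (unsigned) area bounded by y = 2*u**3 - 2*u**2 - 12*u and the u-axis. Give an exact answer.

253/6

The curve meets the u-axis where 2*u**3 - 2*u**2 - 12*u = 0, i.e. 2*u*(u - 3)*(u + 2) = 0, at u = -2, 0, 3.
On [-2, 0] the curve lies above the axis; ∫[-2,0] (2*u**3 - 2*u**2 - 12*u) du = 32/3, giving area 32/3.
On [0, 3] the curve lies below the axis; ∫[0,3] (2*u**3 - 2*u**2 - 12*u) du = -63/2, giving area 63/2.
Total area = 32/3 + 63/2 = 253/6.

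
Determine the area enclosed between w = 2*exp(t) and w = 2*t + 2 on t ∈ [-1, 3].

On [-1, 3], (2*exp(t)) - (2*t + 2) = -2*t + 2*exp(t) - 2 is ≥ 0 throughout, so the area is a single integral of |-2*t + 2*exp(t) - 2|.
∫[-1,3] (-2*t + 2*exp(t) - 2) dt = -16 - 2*exp(-1) + 2*exp(3).

-16 - 2*exp(-1) + 2*exp(3)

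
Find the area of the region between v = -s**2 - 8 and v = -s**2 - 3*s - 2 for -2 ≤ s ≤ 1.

On [-2, 1], (-s**2 - 8) - (-s**2 - 3*s - 2) = 3*s - 6 is ≤ 0 throughout, so the area is a single integral of |3*s - 6|.
∫[-2,1] (3*s - 6) ds = -45/2; the area of that piece is 45/2.

45/2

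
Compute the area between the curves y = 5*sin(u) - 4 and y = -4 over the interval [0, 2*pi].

20

The difference (5*sin(u) - 4) - (-4) = 5*sin(u) changes sign at u = pi inside [0, 2*pi], so split the integral there.
∫[0,pi] (5*sin(u)) du = 10.
∫[pi,2*pi] (5*sin(u)) du = -10; the area of that piece is 10.
Total area = 10 + 10 = 20.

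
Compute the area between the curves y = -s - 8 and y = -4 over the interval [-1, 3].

On [-1, 3], (-s - 8) - (-4) = -s - 4 is ≤ 0 throughout, so the area is a single integral of |-s - 4|.
∫[-1,3] (-s - 4) ds = -20; the area of that piece is 20.

20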